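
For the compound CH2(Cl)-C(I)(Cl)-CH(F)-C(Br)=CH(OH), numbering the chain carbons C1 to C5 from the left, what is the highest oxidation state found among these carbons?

+2

Tallying each carbon's bonds:
C1: 1C, 2H, 1Cl → 0 − 2 + 1 = -1
C2: 2C, 1Cl, 1I → 0 + 1 + 1 = +2
C3: 2C, 1H, 1F → 0 − 1 + 1 = 0
C4: 3C, 1Br → 0 + 1 = +1
C5: 2C, 1H, 1O → 0 − 1 + 1 = 0
The highest value is +2.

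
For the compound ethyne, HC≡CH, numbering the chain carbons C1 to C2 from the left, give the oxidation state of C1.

Each bond to a more electronegative atom (O, N, halogen) counts +1, each bond to a less electronegative atom (H, metal, B, Si) counts −1, and each C–C bond counts 0.
C1 has one bond to H (-1), a triple bond to C (3×0 = 0).
Oxidation state = -1 + 0 = -1.

-1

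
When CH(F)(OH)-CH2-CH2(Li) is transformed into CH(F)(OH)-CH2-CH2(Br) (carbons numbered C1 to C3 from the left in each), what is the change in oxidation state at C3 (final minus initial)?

+2

Before: C3 has 1 bond to C, 2 bonds to H, 1 bond to Li → oxidation state -3.
After: C3 has 1 bond to C, 2 bonds to H, 1 bond to Br → oxidation state -1.
Δ = -1 − (-3) = +2, so this is an oxidation at C3.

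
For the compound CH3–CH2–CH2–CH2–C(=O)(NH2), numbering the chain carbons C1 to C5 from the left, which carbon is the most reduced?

C1

Count +1 for every bond to an atom more electronegative than carbon and −1 for every bond to one less electronegative; C–C bonds are 0. Tallying each carbon:
C1: 1C, 3H → 0 − 3 = -3
C2: 2C, 2H → 0 − 2 = -2
C3: 2C, 2H → 0 − 2 = -2
C4: 2C, 2H → 0 − 2 = -2
C5: 1C, 2O, 1N → 0 + 2 + 1 = +3
The most reduced carbon is C1 at -3.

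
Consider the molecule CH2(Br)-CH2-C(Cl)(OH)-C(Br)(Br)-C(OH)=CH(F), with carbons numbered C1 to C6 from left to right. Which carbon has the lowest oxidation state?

C2

Tallying each carbon's bonds:
C1: 1C, 2H, 1Br → 0 − 2 + 1 = -1
C2: 2C, 2H → 0 − 2 = -2
C3: 2C, 1O, 1Cl → 0 + 1 + 1 = +2
C4: 2C, 2Br → 0 + 2 = +2
C5: 3C, 1O → 0 + 1 = +1
C6: 2C, 1H, 1F → 0 − 1 + 1 = 0
The most reduced carbon is C2 at -2.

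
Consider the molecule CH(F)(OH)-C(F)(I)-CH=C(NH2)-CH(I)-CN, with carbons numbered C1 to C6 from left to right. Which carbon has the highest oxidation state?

Tallying each carbon's bonds:
C1: 1C, 1H, 1O, 1F → 0 − 1 + 1 + 1 = +1
C2: 2C, 1F, 1I → 0 + 1 + 1 = +2
C3: 3C, 1H → 0 − 1 = -1
C4: 3C, 1N → 0 + 1 = +1
C5: 2C, 1H, 1I → 0 − 1 + 1 = 0
C6: 1C, 3N → 0 + 3 = +3
The most oxidised carbon is C6 at +3.

C6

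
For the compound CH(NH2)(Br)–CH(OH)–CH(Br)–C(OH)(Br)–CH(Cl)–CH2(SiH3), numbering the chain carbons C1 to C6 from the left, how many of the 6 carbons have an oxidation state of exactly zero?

Each bond to a more electronegative atom (O, N, halogen) counts +1, each bond to a less electronegative atom (H, metal, B, Si) counts −1, and each C–C bond counts 0. Tallying each carbon:
C1: 1C, 1H, 1N, 1Br → 0 − 1 + 1 + 1 = +1
C2: 2C, 1H, 1O → 0 − 1 + 1 = 0
C3: 2C, 1H, 1Br → 0 − 1 + 1 = 0
C4: 2C, 1O, 1Br → 0 + 1 + 1 = +2
C5: 2C, 1H, 1Cl → 0 − 1 + 1 = 0
C6: 1C, 2H, 1Si → 0 − 2 − 1 = -3
3 carbons (C2, C3, C5) meet the condition.

3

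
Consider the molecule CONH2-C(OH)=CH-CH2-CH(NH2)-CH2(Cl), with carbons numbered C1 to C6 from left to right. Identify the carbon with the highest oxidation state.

Tallying each carbon's bonds:
C1: 1C, 2O, 1N → 0 + 2 + 1 = +3
C2: 3C, 1O → 0 + 1 = +1
C3: 3C, 1H → 0 − 1 = -1
C4: 2C, 2H → 0 − 2 = -2
C5: 2C, 1H, 1N → 0 − 1 + 1 = 0
C6: 1C, 2H, 1Cl → 0 − 2 + 1 = -1
The most oxidised carbon is C1 at +3.

C1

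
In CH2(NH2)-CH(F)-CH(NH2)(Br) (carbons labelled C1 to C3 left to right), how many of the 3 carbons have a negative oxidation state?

1

Tallying each carbon's bonds:
C1: 1C, 2H, 1N → 0 − 2 + 1 = -1
C2: 2C, 1H, 1F → 0 − 1 + 1 = 0
C3: 1C, 1H, 1N, 1Br → 0 − 1 + 1 + 1 = +1
1 carbon (C1) meets the condition.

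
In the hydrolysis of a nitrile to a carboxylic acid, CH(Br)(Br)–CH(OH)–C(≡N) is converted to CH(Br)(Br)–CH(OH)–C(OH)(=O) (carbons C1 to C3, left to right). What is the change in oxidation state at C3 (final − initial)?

Before: C3 has 1 bond to C, 3 bonds to N → oxidation state +3.
After: C3 has 1 bond to C, 3 bonds to O → oxidation state +3.
Δ = +3 − (+3) = 0, so no net redox change at C3.

0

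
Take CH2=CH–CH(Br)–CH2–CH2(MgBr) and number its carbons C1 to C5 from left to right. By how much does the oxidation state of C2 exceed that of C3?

C2: 3C, 1H → 0 − 1 = -1
C3: 2C, 1H, 1Br → 0 − 1 + 1 = 0
Difference: -1 − (0) = -1.

-1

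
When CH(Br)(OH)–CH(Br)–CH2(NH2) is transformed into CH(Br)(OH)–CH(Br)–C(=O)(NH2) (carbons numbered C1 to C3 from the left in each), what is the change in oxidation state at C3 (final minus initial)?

Before: C3 has 1 bond to C, 2 bonds to H, 1 bond to N → oxidation state -1.
After: C3 has 1 bond to C, 2 bonds to O, 1 bond to N → oxidation state +3.
Δ = +3 − (-1) = +4, so this is an oxidation at C3.

+4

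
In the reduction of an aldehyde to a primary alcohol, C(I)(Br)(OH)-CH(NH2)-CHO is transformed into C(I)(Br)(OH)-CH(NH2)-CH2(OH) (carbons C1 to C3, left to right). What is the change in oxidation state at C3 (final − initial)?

Before: C3 has 1 bond to C, 1 bond to H, 2 bonds to O → oxidation state +1.
After: C3 has 1 bond to C, 2 bonds to H, 1 bond to O → oxidation state -1.
Δ = -1 − (+1) = -2, so this is a reduction at C3.

-2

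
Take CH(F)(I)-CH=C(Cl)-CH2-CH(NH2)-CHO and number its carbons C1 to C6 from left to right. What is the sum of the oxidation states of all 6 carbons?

0

Count +1 for every bond to an atom more electronegative than carbon and −1 for every bond to one less electronegative; C–C bonds are 0. Tallying each carbon:
C1: 1C, 1H, 1F, 1I → 0 − 1 + 1 + 1 = +1
C2: 3C, 1H → 0 − 1 = -1
C3: 3C, 1Cl → 0 + 1 = +1
C4: 2C, 2H → 0 − 2 = -2
C5: 2C, 1H, 1N → 0 − 1 + 1 = 0
C6: 1C, 1H, 2O → 0 − 1 + 2 = +1
Sum = +1 − 1 + 1 − 2 + 0 + 1 = 0.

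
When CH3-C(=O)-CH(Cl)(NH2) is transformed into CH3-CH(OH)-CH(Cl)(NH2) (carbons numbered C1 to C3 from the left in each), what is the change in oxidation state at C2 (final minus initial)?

Before: C2 has 2 bonds to C, 2 bonds to O → oxidation state +2.
After: C2 has 2 bonds to C, 1 bond to H, 1 bond to O → oxidation state 0.
Δ = 0 − (+2) = -2, so this is a reduction at C2.

-2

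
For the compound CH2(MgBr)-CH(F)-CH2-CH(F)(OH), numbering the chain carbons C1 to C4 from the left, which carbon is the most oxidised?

Tallying each carbon's bonds:
C1: 1C, 2H, 1Mg → 0 − 2 − 1 = -3
C2: 2C, 1H, 1F → 0 − 1 + 1 = 0
C3: 2C, 2H → 0 − 2 = -2
C4: 1C, 1H, 1O, 1F → 0 − 1 + 1 + 1 = +1
The most oxidised carbon is C4 at +1.

C4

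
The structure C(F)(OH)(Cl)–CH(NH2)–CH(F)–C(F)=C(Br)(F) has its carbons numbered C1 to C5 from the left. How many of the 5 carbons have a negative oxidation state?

Bonds to more-electronegative neighbours contribute +1 each, bonds to H or metals contribute −1 each, and C–C bonds contribute 0. Tallying each carbon:
C1: 1C, 1O, 1F, 1Cl → 0 + 1 + 1 + 1 = +3
C2: 2C, 1H, 1N → 0 − 1 + 1 = 0
C3: 2C, 1H, 1F → 0 − 1 + 1 = 0
C4: 3C, 1F → 0 + 1 = +1
C5: 2C, 1F, 1Br → 0 + 1 + 1 = +2
0 carbons meet the condition.

0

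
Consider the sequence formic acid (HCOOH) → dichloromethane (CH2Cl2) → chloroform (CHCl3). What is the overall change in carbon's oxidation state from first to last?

0

Carbon oxidation states along the series — formic acid: +2, dichloromethane: 0, chloroform: +2.
Net change = +2 − (+2) = 0.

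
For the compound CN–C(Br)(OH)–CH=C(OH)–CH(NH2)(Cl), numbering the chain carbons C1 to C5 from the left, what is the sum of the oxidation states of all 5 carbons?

+6

Tallying each carbon's bonds:
C1: 1C, 3N → 0 + 3 = +3
C2: 2C, 1O, 1Br → 0 + 1 + 1 = +2
C3: 3C, 1H → 0 − 1 = -1
C4: 3C, 1O → 0 + 1 = +1
C5: 1C, 1H, 1N, 1Cl → 0 − 1 + 1 + 1 = +1
Sum = +3 + 2 − 1 + 1 + 1 = +6.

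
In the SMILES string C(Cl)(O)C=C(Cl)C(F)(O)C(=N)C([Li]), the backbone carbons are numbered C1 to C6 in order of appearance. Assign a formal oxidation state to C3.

+1

Assign +1 per bond to O/N/halogen, −1 per bond to H or an electropositive element, and 0 per bond to carbon.
C3 has a double bond to C (2×0 = 0), one bond to C (0), one bond to Cl (+1).
Oxidation state = 0 + 0 + 1 = +1.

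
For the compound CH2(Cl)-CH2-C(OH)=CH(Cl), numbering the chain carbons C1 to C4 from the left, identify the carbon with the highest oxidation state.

C3

Tallying each carbon's bonds:
C1: 1C, 2H, 1Cl → 0 − 2 + 1 = -1
C2: 2C, 2H → 0 − 2 = -2
C3: 3C, 1O → 0 + 1 = +1
C4: 2C, 1H, 1Cl → 0 − 1 + 1 = 0
The most oxidised carbon is C3 at +1.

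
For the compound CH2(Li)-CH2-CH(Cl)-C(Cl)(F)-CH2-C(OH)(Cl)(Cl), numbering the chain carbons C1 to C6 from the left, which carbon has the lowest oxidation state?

Tallying each carbon's bonds:
C1: 1C, 2H, 1Li → 0 − 2 − 1 = -3
C2: 2C, 2H → 0 − 2 = -2
C3: 2C, 1H, 1Cl → 0 − 1 + 1 = 0
C4: 2C, 1F, 1Cl → 0 + 1 + 1 = +2
C5: 2C, 2H → 0 − 2 = -2
C6: 1C, 1O, 2Cl → 0 + 1 + 2 = +3
The most reduced carbon is C1 at -3.

C1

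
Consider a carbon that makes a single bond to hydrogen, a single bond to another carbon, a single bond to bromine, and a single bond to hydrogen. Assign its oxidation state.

Bonds to more-electronegative neighbours contribute +1 each, bonds to H or metals contribute −1 each, and C–C bonds contribute 0.
The carbon has one bond to C (0), one bond to H (-1), one bond to Br (+1), one bond to H (-1).
Oxidation state = 0 − 1 + 1 − 1 = -1.

-1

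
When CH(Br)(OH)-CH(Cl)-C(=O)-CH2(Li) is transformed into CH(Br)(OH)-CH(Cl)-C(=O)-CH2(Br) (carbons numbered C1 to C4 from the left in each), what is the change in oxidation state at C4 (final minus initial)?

+2

Before: C4 has 1 bond to C, 2 bonds to H, 1 bond to Li → oxidation state -3.
After: C4 has 1 bond to C, 2 bonds to H, 1 bond to Br → oxidation state -1.
Δ = -1 − (-3) = +2, so this is an oxidation at C4.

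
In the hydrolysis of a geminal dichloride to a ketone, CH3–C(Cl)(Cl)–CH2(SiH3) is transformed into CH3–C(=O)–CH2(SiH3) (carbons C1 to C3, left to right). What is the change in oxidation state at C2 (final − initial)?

0

Before: C2 has 2 bonds to C, 2 bonds to Cl → oxidation state +2.
After: C2 has 2 bonds to C, 2 bonds to O → oxidation state +2.
Δ = +2 − (+2) = 0, so no net redox change at C2.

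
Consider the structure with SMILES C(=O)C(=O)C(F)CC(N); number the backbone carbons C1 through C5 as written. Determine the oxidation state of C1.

Each bond to a more electronegative atom (O, N, halogen) counts +1, each bond to a less electronegative atom (H, metal, B, Si) counts −1, and each C–C bond counts 0.
C1 has one bond to C (0), one bond to H (-1), a double bond to O (2×+1 = +2).
Oxidation state = 0 − 1 + 2 = +1.

+1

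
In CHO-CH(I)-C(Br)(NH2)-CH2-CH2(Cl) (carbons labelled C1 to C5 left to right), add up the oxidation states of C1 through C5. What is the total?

0

Assign +1 per bond to O/N/halogen, −1 per bond to H or an electropositive element, and 0 per bond to carbon. Tallying each carbon:
C1: 1C, 1H, 2O → 0 − 1 + 2 = +1
C2: 2C, 1H, 1I → 0 − 1 + 1 = 0
C3: 2C, 1N, 1Br → 0 + 1 + 1 = +2
C4: 2C, 2H → 0 − 2 = -2
C5: 1C, 2H, 1Cl → 0 − 2 + 1 = -1
Sum = +1 + 0 + 2 − 2 − 1 = 0.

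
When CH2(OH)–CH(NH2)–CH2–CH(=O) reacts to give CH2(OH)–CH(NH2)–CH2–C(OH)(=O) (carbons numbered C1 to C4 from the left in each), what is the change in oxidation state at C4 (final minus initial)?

Before: C4 has 1 bond to C, 1 bond to H, 2 bonds to O → oxidation state +1.
After: C4 has 1 bond to C, 3 bonds to O → oxidation state +3.
Δ = +3 − (+1) = +2, so this is an oxidation at C4.

+2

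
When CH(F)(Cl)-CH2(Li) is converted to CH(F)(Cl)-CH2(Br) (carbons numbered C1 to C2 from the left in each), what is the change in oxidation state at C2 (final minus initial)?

Before: C2 has 1 bond to C, 2 bonds to H, 1 bond to Li → oxidation state -3.
After: C2 has 1 bond to C, 2 bonds to H, 1 bond to Br → oxidation state -1.
Δ = -1 − (-3) = +2, so this is an oxidation at C2.

+2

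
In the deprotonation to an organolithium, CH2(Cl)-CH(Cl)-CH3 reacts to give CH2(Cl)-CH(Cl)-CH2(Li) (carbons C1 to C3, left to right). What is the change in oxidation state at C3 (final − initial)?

Before: C3 has 1 bond to C, 3 bonds to H → oxidation state -3.
After: C3 has 1 bond to C, 2 bonds to H, 1 bond to Li → oxidation state -3.
Δ = -3 − (-3) = 0, so no net redox change at C3.

0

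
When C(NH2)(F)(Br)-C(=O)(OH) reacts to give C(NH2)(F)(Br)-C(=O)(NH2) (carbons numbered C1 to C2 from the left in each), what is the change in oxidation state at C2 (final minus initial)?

0

Before: C2 has 1 bond to C, 3 bonds to O → oxidation state +3.
After: C2 has 1 bond to C, 2 bonds to O, 1 bond to N → oxidation state +3.
Δ = +3 − (+3) = 0, so no net redox change at C2.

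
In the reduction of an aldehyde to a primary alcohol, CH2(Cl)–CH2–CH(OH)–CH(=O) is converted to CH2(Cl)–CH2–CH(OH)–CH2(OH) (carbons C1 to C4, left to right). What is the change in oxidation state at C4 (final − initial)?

-2

Before: C4 has 1 bond to C, 1 bond to H, 2 bonds to O → oxidation state +1.
After: C4 has 1 bond to C, 2 bonds to H, 1 bond to O → oxidation state -1.
Δ = -1 − (+1) = -2, so this is a reduction at C4.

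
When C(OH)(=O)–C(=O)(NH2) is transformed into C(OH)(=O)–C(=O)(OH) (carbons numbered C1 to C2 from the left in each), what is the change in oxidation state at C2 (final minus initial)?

0

Before: C2 has 1 bond to C, 2 bonds to O, 1 bond to N → oxidation state +3.
After: C2 has 1 bond to C, 3 bonds to O → oxidation state +3.
Δ = +3 − (+3) = 0, so no net redox change at C2.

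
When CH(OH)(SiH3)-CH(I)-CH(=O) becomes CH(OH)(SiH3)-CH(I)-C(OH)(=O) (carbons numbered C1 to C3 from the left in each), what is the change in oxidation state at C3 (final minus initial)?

+2

Before: C3 has 1 bond to C, 1 bond to H, 2 bonds to O → oxidation state +1.
After: C3 has 1 bond to C, 3 bonds to O → oxidation state +3.
Δ = +3 − (+1) = +2, so this is an oxidation at C3.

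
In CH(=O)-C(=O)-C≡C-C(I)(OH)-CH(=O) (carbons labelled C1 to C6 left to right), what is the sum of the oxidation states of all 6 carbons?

+6

Tallying each carbon's bonds:
C1: 1C, 1H, 2O → 0 − 1 + 2 = +1
C2: 2C, 2O → 0 + 2 = +2
C3: 4C → 0 = 0
C4: 4C → 0 = 0
C5: 2C, 1O, 1I → 0 + 1 + 1 = +2
C6: 1C, 1H, 2O → 0 − 1 + 2 = +1
Sum = +1 + 2 + 0 + 0 + 2 + 1 = +6.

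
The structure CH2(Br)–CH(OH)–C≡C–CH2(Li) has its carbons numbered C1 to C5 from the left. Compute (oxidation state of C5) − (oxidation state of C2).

C5: 1C, 2H, 1Li → 0 − 2 − 1 = -3
C2: 2C, 1H, 1O → 0 − 1 + 1 = 0
Difference: -3 − (0) = -3.

-3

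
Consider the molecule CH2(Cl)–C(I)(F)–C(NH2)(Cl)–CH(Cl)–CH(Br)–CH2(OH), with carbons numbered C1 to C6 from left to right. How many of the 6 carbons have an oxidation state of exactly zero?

2

Tallying each carbon's bonds:
C1: 1C, 2H, 1Cl → 0 − 2 + 1 = -1
C2: 2C, 1F, 1I → 0 + 1 + 1 = +2
C3: 2C, 1N, 1Cl → 0 + 1 + 1 = +2
C4: 2C, 1H, 1Cl → 0 − 1 + 1 = 0
C5: 2C, 1H, 1Br → 0 − 1 + 1 = 0
C6: 1C, 2H, 1O → 0 − 2 + 1 = -1
2 carbons (C4, C5) meet the condition.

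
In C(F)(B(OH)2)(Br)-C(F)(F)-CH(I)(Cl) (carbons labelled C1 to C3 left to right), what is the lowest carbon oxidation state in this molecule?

+1

Tallying each carbon's bonds:
C1: 1C, 1F, 1Br, 1B → 0 + 1 + 1 − 1 = +1
C2: 2C, 2F → 0 + 2 = +2
C3: 1C, 1H, 1Cl, 1I → 0 − 1 + 1 + 1 = +1
The lowest value is +1.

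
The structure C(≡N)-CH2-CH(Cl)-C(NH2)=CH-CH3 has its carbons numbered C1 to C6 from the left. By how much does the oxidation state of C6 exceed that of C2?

-1

C6: 1C, 3H → 0 − 3 = -3
C2: 2C, 2H → 0 − 2 = -2
Difference: -3 − (-2) = -1.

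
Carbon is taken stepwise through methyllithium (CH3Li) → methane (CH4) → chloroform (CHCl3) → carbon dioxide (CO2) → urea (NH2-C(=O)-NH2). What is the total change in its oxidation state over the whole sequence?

Carbon oxidation states along the series — methyllithium: -4, methane: -4, chloroform: +2, carbon dioxide: +4, urea: +4.
Net change = +4 − (-4) = +8.

+8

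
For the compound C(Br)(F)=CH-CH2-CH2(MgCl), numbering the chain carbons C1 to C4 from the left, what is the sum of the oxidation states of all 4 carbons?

Tallying each carbon's bonds:
C1: 2C, 1F, 1Br → 0 + 1 + 1 = +2
C2: 3C, 1H → 0 − 1 = -1
C3: 2C, 2H → 0 − 2 = -2
C4: 1C, 2H, 1Mg → 0 − 2 − 1 = -3
Sum = +2 − 1 − 2 − 3 = -4.

-4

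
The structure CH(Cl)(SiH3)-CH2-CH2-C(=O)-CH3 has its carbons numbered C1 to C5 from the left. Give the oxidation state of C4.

+2

Bonds to more-electronegative neighbours contribute +1 each, bonds to H or metals contribute −1 each, and C–C bonds contribute 0.
C4 has one bond to C (0), one bond to C (0), a double bond to O (2×+1 = +2).
Oxidation state = 0 + 0 + 2 = +2.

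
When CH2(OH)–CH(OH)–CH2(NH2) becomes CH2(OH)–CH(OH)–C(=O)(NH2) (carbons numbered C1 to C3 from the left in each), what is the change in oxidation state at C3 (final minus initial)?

Before: C3 has 1 bond to C, 2 bonds to H, 1 bond to N → oxidation state -1.
After: C3 has 1 bond to C, 2 bonds to O, 1 bond to N → oxidation state +3.
Δ = +3 − (-1) = +4, so this is an oxidation at C3.

+4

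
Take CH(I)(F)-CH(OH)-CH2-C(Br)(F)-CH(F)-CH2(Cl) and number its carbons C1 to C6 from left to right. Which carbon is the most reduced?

Tallying each carbon's bonds:
C1: 1C, 1H, 1F, 1I → 0 − 1 + 1 + 1 = +1
C2: 2C, 1H, 1O → 0 − 1 + 1 = 0
C3: 2C, 2H → 0 − 2 = -2
C4: 2C, 1F, 1Br → 0 + 1 + 1 = +2
C5: 2C, 1H, 1F → 0 − 1 + 1 = 0
C6: 1C, 2H, 1Cl → 0 − 2 + 1 = -1
The most reduced carbon is C3 at -2.

C3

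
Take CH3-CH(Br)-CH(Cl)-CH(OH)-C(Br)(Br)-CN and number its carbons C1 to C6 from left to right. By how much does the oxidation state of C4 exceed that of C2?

0

C4: 2C, 1H, 1O → 0 − 1 + 1 = 0
C2: 2C, 1H, 1Br → 0 − 1 + 1 = 0
Difference: 0 − (0) = 0.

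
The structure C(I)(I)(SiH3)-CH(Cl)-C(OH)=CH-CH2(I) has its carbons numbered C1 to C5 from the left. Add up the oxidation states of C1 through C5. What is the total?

0

Tallying each carbon's bonds:
C1: 1C, 2I, 1Si → 0 + 2 − 1 = +1
C2: 2C, 1H, 1Cl → 0 − 1 + 1 = 0
C3: 3C, 1O → 0 + 1 = +1
C4: 3C, 1H → 0 − 1 = -1
C5: 1C, 2H, 1I → 0 − 2 + 1 = -1
Sum = +1 + 0 + 1 − 1 − 1 = 0.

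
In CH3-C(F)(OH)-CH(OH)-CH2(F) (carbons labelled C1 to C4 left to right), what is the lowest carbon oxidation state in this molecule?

-3

Assign +1 per bond to O/N/halogen, −1 per bond to H or an electropositive element, and 0 per bond to carbon. Tallying each carbon:
C1: 1C, 3H → 0 − 3 = -3
C2: 2C, 1O, 1F → 0 + 1 + 1 = +2
C3: 2C, 1H, 1O → 0 − 1 + 1 = 0
C4: 1C, 2H, 1F → 0 − 2 + 1 = -1
The lowest value is -3.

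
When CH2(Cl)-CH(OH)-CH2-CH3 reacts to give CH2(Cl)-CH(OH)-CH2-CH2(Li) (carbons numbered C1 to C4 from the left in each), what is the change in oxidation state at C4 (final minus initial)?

0

Before: C4 has 1 bond to C, 3 bonds to H → oxidation state -3.
After: C4 has 1 bond to C, 2 bonds to H, 1 bond to Li → oxidation state -3.
Δ = -3 − (-3) = 0, so no net redox change at C4.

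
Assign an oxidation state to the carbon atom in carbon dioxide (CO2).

+4

The carbon has a double bond to O (2×+1 = +2), a double bond to O (2×+1 = +2).
Oxidation state = +2 + 2 = +4.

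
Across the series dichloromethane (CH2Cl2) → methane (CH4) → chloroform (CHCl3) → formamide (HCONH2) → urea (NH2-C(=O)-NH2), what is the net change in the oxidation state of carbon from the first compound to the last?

Carbon oxidation states along the series — dichloromethane: 0, methane: -4, chloroform: +2, formamide: +2, urea: +4.
Net change = +4 − (0) = +4.

+4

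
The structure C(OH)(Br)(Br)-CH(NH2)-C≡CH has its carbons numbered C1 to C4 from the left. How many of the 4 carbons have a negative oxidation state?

Count +1 for every bond to an atom more electronegative than carbon and −1 for every bond to one less electronegative; C–C bonds are 0. Tallying each carbon:
C1: 1C, 1O, 2Br → 0 + 1 + 2 = +3
C2: 2C, 1H, 1N → 0 − 1 + 1 = 0
C3: 4C → 0 = 0
C4: 3C, 1H → 0 − 1 = -1
1 carbon (C4) meets the condition.

1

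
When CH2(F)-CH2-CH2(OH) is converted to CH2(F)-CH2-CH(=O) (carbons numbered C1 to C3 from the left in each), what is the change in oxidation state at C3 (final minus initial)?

+2

Before: C3 has 1 bond to C, 2 bonds to H, 1 bond to O → oxidation state -1.
After: C3 has 1 bond to C, 1 bond to H, 2 bonds to O → oxidation state +1.
Δ = +1 − (-1) = +2, so this is an oxidation at C3.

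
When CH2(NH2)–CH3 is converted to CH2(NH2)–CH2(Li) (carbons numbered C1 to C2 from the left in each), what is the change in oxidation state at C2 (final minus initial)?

0

Before: C2 has 1 bond to C, 3 bonds to H → oxidation state -3.
After: C2 has 1 bond to C, 2 bonds to H, 1 bond to Li → oxidation state -3.
Δ = -3 − (-3) = 0, so no net redox change at C2.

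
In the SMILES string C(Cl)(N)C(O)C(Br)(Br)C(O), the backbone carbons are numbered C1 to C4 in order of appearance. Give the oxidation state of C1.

C1 has one bond to C (0), one bond to Cl (+1), one bond to N (+1), one bond to H (-1).
Oxidation state = 0 + 1 + 1 − 1 = +1.

+1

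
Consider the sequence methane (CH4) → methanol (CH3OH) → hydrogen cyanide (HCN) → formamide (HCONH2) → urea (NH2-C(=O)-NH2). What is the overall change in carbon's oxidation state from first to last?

+8

Carbon oxidation states along the series — methane: -4, methanol: -2, hydrogen cyanide: +2, formamide: +2, urea: +4.
Net change = +4 − (-4) = +8.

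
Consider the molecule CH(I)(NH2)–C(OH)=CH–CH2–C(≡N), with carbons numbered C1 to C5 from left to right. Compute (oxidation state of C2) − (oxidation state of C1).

C2: 3C, 1O → 0 + 1 = +1
C1: 1C, 1H, 1N, 1I → 0 − 1 + 1 + 1 = +1
Difference: +1 − (+1) = 0.

0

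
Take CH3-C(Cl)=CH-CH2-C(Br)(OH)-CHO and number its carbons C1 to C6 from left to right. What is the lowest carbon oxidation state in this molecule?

-3

Tallying each carbon's bonds:
C1: 1C, 3H → 0 − 3 = -3
C2: 3C, 1Cl → 0 + 1 = +1
C3: 3C, 1H → 0 − 1 = -1
C4: 2C, 2H → 0 − 2 = -2
C5: 2C, 1O, 1Br → 0 + 1 + 1 = +2
C6: 1C, 1H, 2O → 0 − 1 + 2 = +1
The lowest value is -3.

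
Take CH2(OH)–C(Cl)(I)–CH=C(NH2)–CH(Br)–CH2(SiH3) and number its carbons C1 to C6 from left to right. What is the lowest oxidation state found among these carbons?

Count +1 for every bond to an atom more electronegative than carbon and −1 for every bond to one less electronegative; C–C bonds are 0. Tallying each carbon:
C1: 1C, 2H, 1O → 0 − 2 + 1 = -1
C2: 2C, 1Cl, 1I → 0 + 1 + 1 = +2
C3: 3C, 1H → 0 − 1 = -1
C4: 3C, 1N → 0 + 1 = +1
C5: 2C, 1H, 1Br → 0 − 1 + 1 = 0
C6: 1C, 2H, 1Si → 0 − 2 − 1 = -3
The lowest value is -3.

-3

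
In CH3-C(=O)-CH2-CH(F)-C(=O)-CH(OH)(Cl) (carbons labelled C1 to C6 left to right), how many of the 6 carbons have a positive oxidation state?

Assign +1 per bond to O/N/halogen, −1 per bond to H or an electropositive element, and 0 per bond to carbon. Tallying each carbon:
C1: 1C, 3H → 0 − 3 = -3
C2: 2C, 2O → 0 + 2 = +2
C3: 2C, 2H → 0 − 2 = -2
C4: 2C, 1H, 1F → 0 − 1 + 1 = 0
C5: 2C, 2O → 0 + 2 = +2
C6: 1C, 1H, 1O, 1Cl → 0 − 1 + 1 + 1 = +1
3 carbons (C2, C5, C6) meet the condition.

3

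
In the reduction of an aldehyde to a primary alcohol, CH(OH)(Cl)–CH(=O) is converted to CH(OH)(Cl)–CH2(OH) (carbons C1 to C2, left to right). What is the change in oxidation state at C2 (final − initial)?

Before: C2 has 1 bond to C, 1 bond to H, 2 bonds to O → oxidation state +1.
After: C2 has 1 bond to C, 2 bonds to H, 1 bond to O → oxidation state -1.
Δ = -1 − (+1) = -2, so this is a reduction at C2.

-2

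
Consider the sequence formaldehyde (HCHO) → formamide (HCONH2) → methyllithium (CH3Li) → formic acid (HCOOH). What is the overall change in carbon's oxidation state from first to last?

Carbon oxidation states along the series — formaldehyde: 0, formamide: +2, methyllithium: -4, formic acid: +2.
Net change = +2 − (0) = +2.

+2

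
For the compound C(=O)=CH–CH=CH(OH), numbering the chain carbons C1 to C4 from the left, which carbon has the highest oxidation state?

Count +1 for every bond to an atom more electronegative than carbon and −1 for every bond to one less electronegative; C–C bonds are 0. Tallying each carbon:
C1: 2C, 2O → 0 + 2 = +2
C2: 3C, 1H → 0 − 1 = -1
C3: 3C, 1H → 0 − 1 = -1
C4: 2C, 1H, 1O → 0 − 1 + 1 = 0
The most oxidised carbon is C1 at +2.

C1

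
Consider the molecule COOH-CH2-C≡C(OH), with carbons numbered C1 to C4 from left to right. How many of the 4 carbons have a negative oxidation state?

1

Tallying each carbon's bonds:
C1: 1C, 3O → 0 + 3 = +3
C2: 2C, 2H → 0 − 2 = -2
C3: 4C → 0 = 0
C4: 3C, 1O → 0 + 1 = +1
1 carbon (C2) meets the condition.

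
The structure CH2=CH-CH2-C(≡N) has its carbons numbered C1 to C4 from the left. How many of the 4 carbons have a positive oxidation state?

Tallying each carbon's bonds:
C1: 2C, 2H → 0 − 2 = -2
C2: 3C, 1H → 0 − 1 = -1
C3: 2C, 2H → 0 − 2 = -2
C4: 1C, 3N → 0 + 3 = +3
1 carbon (C4) meets the condition.

1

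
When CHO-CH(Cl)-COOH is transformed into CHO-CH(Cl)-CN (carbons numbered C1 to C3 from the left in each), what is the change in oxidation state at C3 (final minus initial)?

Before: C3 has 1 bond to C, 3 bonds to O → oxidation state +3.
After: C3 has 1 bond to C, 3 bonds to N → oxidation state +3.
Δ = +3 − (+3) = 0, so no net redox change at C3.

0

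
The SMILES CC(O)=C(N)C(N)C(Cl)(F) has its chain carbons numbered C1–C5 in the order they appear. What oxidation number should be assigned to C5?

+1

C5 has one bond to C (0), one bond to Cl (+1), one bond to H (-1), one bond to F (+1).
Oxidation state = 0 + 1 − 1 + 1 = +1.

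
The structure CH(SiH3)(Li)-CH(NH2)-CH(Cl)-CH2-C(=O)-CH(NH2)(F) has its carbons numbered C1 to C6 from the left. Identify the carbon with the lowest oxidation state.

C1

Count +1 for every bond to an atom more electronegative than carbon and −1 for every bond to one less electronegative; C–C bonds are 0. Tallying each carbon:
C1: 1C, 1H, 1Li, 1Si → 0 − 1 − 1 − 1 = -3
C2: 2C, 1H, 1N → 0 − 1 + 1 = 0
C3: 2C, 1H, 1Cl → 0 − 1 + 1 = 0
C4: 2C, 2H → 0 − 2 = -2
C5: 2C, 2O → 0 + 2 = +2
C6: 1C, 1H, 1N, 1F → 0 − 1 + 1 + 1 = +1
The most reduced carbon is C1 at -3.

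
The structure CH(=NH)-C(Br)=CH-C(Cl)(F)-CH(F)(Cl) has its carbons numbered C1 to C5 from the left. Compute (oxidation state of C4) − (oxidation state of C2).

+1

C4: 2C, 1F, 1Cl → 0 + 1 + 1 = +2
C2: 3C, 1Br → 0 + 1 = +1
Difference: +2 − (+1) = +1.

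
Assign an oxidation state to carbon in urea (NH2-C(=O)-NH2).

+4

Assign +1 per bond to O/N/halogen, −1 per bond to H or an electropositive element, and 0 per bond to carbon.
The carbon has one bond to N (+1), a double bond to O (2×+1 = +2), one bond to N (+1).
Oxidation state = +1 + 2 + 1 = +4.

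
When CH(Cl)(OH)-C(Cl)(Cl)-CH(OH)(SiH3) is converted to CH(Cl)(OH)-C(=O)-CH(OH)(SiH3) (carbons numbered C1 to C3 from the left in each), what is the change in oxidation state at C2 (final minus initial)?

Before: C2 has 2 bonds to C, 2 bonds to Cl → oxidation state +2.
After: C2 has 2 bonds to C, 2 bonds to O → oxidation state +2.
Δ = +2 − (+2) = 0, so no net redox change at C2.

0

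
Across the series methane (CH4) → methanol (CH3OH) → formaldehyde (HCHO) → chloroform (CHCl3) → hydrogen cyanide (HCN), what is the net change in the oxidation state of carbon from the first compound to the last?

Carbon oxidation states along the series — methane: -4, methanol: -2, formaldehyde: 0, chloroform: +2, hydrogen cyanide: +2.
Net change = +2 − (-4) = +6.

+6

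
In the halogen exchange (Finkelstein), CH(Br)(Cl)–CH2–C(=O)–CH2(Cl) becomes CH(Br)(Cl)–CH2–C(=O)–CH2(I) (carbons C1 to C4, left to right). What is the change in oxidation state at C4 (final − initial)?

0

Before: C4 has 1 bond to C, 2 bonds to H, 1 bond to Cl → oxidation state -1.
After: C4 has 1 bond to C, 2 bonds to H, 1 bond to I → oxidation state -1.
Δ = -1 − (-1) = 0, so no net redox change at C4.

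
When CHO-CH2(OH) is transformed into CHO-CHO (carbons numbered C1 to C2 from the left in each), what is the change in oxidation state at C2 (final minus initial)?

Before: C2 has 1 bond to C, 2 bonds to H, 1 bond to O → oxidation state -1.
After: C2 has 1 bond to C, 1 bond to H, 2 bonds to O → oxidation state +1.
Δ = +1 − (-1) = +2, so this is an oxidation at C2.

+2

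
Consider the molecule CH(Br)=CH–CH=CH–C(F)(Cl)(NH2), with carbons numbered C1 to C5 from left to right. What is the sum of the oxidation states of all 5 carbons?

0

Tallying each carbon's bonds:
C1: 2C, 1H, 1Br → 0 − 1 + 1 = 0
C2: 3C, 1H → 0 − 1 = -1
C3: 3C, 1H → 0 − 1 = -1
C4: 3C, 1H → 0 − 1 = -1
C5: 1C, 1N, 1F, 1Cl → 0 + 1 + 1 + 1 = +3
Sum = 0 − 1 − 1 − 1 + 3 = 0.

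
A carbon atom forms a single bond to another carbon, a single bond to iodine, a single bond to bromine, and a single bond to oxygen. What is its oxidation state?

The carbon has one bond to C (0), one bond to O (+1), one bond to I (+1), one bond to Br (+1).
Oxidation state = 0 + 1 + 1 + 1 = +3.

+3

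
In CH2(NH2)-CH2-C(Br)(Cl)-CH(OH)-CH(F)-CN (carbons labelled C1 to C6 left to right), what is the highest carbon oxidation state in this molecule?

+3

Tallying each carbon's bonds:
C1: 1C, 2H, 1N → 0 − 2 + 1 = -1
C2: 2C, 2H → 0 − 2 = -2
C3: 2C, 1Cl, 1Br → 0 + 1 + 1 = +2
C4: 2C, 1H, 1O → 0 − 1 + 1 = 0
C5: 2C, 1H, 1F → 0 − 1 + 1 = 0
C6: 1C, 3N → 0 + 3 = +3
The highest value is +3.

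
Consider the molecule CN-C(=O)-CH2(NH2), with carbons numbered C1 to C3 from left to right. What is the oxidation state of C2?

+2

C2 has one bond to C (0), one bond to C (0), a double bond to O (2×+1 = +2).
Oxidation state = 0 + 0 + 2 = +2.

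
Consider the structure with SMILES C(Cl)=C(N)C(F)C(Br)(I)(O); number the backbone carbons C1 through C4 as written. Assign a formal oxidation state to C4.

C4 has one bond to C (0), one bond to Br (+1), one bond to I (+1), one bond to O (+1).
Oxidation state = 0 + 1 + 1 + 1 = +3.

+3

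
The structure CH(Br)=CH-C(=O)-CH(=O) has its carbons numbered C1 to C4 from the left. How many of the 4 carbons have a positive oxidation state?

2

Each bond to a more electronegative atom (O, N, halogen) counts +1, each bond to a less electronegative atom (H, metal, B, Si) counts −1, and each C–C bond counts 0. Tallying each carbon:
C1: 2C, 1H, 1Br → 0 − 1 + 1 = 0
C2: 3C, 1H → 0 − 1 = -1
C3: 2C, 2O → 0 + 2 = +2
C4: 1C, 1H, 2O → 0 − 1 + 2 = +1
2 carbons (C3, C4) meet the condition.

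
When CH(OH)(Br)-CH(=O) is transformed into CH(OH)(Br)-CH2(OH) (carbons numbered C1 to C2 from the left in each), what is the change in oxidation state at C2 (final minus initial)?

Before: C2 has 1 bond to C, 1 bond to H, 2 bonds to O → oxidation state +1.
After: C2 has 1 bond to C, 2 bonds to H, 1 bond to O → oxidation state -1.
Δ = -1 − (+1) = -2, so this is a reduction at C2.

-2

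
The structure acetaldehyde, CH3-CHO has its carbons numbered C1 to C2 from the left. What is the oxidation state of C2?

+1

Count +1 for every bond to an atom more electronegative than carbon and −1 for every bond to one less electronegative; C–C bonds are 0.
C2 has one bond to H (-1), a double bond to O (2×+1 = +2), one bond to C (0).
Oxidation state = -1 + 2 + 0 = +1.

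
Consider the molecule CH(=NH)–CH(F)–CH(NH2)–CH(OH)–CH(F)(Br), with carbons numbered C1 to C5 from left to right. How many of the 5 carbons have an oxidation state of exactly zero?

3

Each bond to a more electronegative atom (O, N, halogen) counts +1, each bond to a less electronegative atom (H, metal, B, Si) counts −1, and each C–C bond counts 0. Tallying each carbon:
C1: 1C, 1H, 2N → 0 − 1 + 2 = +1
C2: 2C, 1H, 1F → 0 − 1 + 1 = 0
C3: 2C, 1H, 1N → 0 − 1 + 1 = 0
C4: 2C, 1H, 1O → 0 − 1 + 1 = 0
C5: 1C, 1H, 1F, 1Br → 0 − 1 + 1 + 1 = +1
3 carbons (C2, C3, C4) meet the condition.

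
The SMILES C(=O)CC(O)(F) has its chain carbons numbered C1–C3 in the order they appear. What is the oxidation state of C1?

C1 has one bond to C (0), one bond to H (-1), a double bond to O (2×+1 = +2).
Oxidation state = 0 − 1 + 2 = +1.

+1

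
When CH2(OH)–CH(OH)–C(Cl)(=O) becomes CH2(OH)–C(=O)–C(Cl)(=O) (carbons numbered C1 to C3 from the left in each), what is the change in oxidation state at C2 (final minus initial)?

+2

Before: C2 has 2 bonds to C, 1 bond to H, 1 bond to O → oxidation state 0.
After: C2 has 2 bonds to C, 2 bonds to O → oxidation state +2.
Δ = +2 − (0) = +2, so this is an oxidation at C2.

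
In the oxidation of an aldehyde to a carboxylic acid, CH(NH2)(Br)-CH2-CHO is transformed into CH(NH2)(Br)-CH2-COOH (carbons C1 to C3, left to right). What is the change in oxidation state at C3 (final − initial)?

+2

Before: C3 has 1 bond to C, 1 bond to H, 2 bonds to O → oxidation state +1.
After: C3 has 1 bond to C, 3 bonds to O → oxidation state +3.
Δ = +3 − (+1) = +2, so this is an oxidation at C3.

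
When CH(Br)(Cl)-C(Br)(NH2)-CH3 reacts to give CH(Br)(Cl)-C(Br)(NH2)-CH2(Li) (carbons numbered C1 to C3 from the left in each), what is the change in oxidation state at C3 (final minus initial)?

0

Before: C3 has 1 bond to C, 3 bonds to H → oxidation state -3.
After: C3 has 1 bond to C, 2 bonds to H, 1 bond to Li → oxidation state -3.
Δ = -3 − (-3) = 0, so no net redox change at C3.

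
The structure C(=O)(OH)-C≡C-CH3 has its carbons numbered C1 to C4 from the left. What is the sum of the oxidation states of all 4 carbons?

Bonds to more-electronegative neighbours contribute +1 each, bonds to H or metals contribute −1 each, and C–C bonds contribute 0. Tallying each carbon:
C1: 1C, 3O → 0 + 3 = +3
C2: 4C → 0 = 0
C3: 4C → 0 = 0
C4: 1C, 3H → 0 − 3 = -3
Sum = +3 + 0 + 0 − 3 = 0.

0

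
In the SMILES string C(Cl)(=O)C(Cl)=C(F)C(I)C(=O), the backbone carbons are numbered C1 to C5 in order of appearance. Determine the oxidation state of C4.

Assign +1 per bond to O/N/halogen, −1 per bond to H or an electropositive element, and 0 per bond to carbon.
C4 has one bond to C (0), one bond to C (0), one bond to H (-1), one bond to I (+1).
Oxidation state = 0 + 0 − 1 + 1 = 0.

0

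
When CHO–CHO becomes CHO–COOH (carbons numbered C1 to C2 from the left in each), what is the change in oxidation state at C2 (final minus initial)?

Before: C2 has 1 bond to C, 1 bond to H, 2 bonds to O → oxidation state +1.
After: C2 has 1 bond to C, 3 bonds to O → oxidation state +3.
Δ = +3 − (+1) = +2, so this is an oxidation at C2.

+2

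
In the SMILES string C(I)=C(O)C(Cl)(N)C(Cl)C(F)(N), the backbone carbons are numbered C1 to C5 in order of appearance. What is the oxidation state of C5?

+1

C5 has one bond to C (0), one bond to H (-1), one bond to F (+1), one bond to N (+1).
Oxidation state = 0 − 1 + 1 + 1 = +1.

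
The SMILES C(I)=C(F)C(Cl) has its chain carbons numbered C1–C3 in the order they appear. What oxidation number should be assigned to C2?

+1

Assign +1 per bond to O/N/halogen, −1 per bond to H or an electropositive element, and 0 per bond to carbon.
C2 has a double bond to C (2×0 = 0), one bond to C (0), one bond to F (+1).
Oxidation state = 0 + 0 + 1 = +1.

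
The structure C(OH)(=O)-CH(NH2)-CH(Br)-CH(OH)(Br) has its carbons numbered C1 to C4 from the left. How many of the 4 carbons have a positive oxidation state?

Tallying each carbon's bonds:
C1: 1C, 3O → 0 + 3 = +3
C2: 2C, 1H, 1N → 0 − 1 + 1 = 0
C3: 2C, 1H, 1Br → 0 − 1 + 1 = 0
C4: 1C, 1H, 1O, 1Br → 0 − 1 + 1 + 1 = +1
2 carbons (C1, C4) meet the condition.

2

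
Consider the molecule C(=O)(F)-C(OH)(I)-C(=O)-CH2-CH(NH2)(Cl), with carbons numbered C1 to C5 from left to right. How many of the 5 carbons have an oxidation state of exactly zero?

Tallying each carbon's bonds:
C1: 1C, 2O, 1F → 0 + 2 + 1 = +3
C2: 2C, 1O, 1I → 0 + 1 + 1 = +2
C3: 2C, 2O → 0 + 2 = +2
C4: 2C, 2H → 0 − 2 = -2
C5: 1C, 1H, 1N, 1Cl → 0 − 1 + 1 + 1 = +1
0 carbons meet the condition.

0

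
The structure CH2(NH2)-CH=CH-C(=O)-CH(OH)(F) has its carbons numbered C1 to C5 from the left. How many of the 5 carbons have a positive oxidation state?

Tallying each carbon's bonds:
C1: 1C, 2H, 1N → 0 − 2 + 1 = -1
C2: 3C, 1H → 0 − 1 = -1
C3: 3C, 1H → 0 − 1 = -1
C4: 2C, 2O → 0 + 2 = +2
C5: 1C, 1H, 1O, 1F → 0 − 1 + 1 + 1 = +1
2 carbons (C4, C5) meet the condition.

2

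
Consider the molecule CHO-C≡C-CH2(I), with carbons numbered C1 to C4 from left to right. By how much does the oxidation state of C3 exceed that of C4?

+1

C3: 4C → 0 = 0
C4: 1C, 2H, 1I → 0 − 2 + 1 = -1
Difference: 0 − (-1) = +1.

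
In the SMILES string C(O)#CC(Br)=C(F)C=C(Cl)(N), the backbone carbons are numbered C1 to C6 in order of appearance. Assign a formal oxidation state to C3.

Each bond to a more electronegative atom (O, N, halogen) counts +1, each bond to a less electronegative atom (H, metal, B, Si) counts −1, and each C–C bond counts 0.
C3 has one bond to C (0), a double bond to C (2×0 = 0), one bond to Br (+1).
Oxidation state = 0 + 0 + 1 = +1.

+1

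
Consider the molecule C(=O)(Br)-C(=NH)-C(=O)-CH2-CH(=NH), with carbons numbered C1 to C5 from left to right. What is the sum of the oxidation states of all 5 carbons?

Bonds to more-electronegative neighbours contribute +1 each, bonds to H or metals contribute −1 each, and C–C bonds contribute 0. Tallying each carbon:
C1: 1C, 2O, 1Br → 0 + 2 + 1 = +3
C2: 2C, 2N → 0 + 2 = +2
C3: 2C, 2O → 0 + 2 = +2
C4: 2C, 2H → 0 − 2 = -2
C5: 1C, 1H, 2N → 0 − 1 + 2 = +1
Sum = +3 + 2 + 2 − 2 + 1 = +6.

+6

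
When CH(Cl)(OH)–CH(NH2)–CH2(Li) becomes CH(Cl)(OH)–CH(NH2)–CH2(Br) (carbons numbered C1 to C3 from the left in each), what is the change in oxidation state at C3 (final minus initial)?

+2

Before: C3 has 1 bond to C, 2 bonds to H, 1 bond to Li → oxidation state -3.
After: C3 has 1 bond to C, 2 bonds to H, 1 bond to Br → oxidation state -1.
Δ = -1 − (-3) = +2, so this is an oxidation at C3.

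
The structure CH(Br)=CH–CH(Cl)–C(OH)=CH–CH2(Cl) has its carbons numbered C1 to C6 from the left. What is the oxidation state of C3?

Assign +1 per bond to O/N/halogen, −1 per bond to H or an electropositive element, and 0 per bond to carbon.
C3 has one bond to C (0), one bond to C (0), one bond to H (-1), one bond to Cl (+1).
Oxidation state = 0 + 0 − 1 + 1 = 0.

0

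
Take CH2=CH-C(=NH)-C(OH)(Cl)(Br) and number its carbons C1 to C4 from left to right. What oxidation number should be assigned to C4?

+3

Each bond to a more electronegative atom (O, N, halogen) counts +1, each bond to a less electronegative atom (H, metal, B, Si) counts −1, and each C–C bond counts 0.
C4 has one bond to C (0), one bond to O (+1), one bond to Cl (+1), one bond to Br (+1).
Oxidation state = 0 + 1 + 1 + 1 = +3.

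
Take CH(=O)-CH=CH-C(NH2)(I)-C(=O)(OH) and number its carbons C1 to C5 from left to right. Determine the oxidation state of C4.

Each bond to a more electronegative atom (O, N, halogen) counts +1, each bond to a less electronegative atom (H, metal, B, Si) counts −1, and each C–C bond counts 0.
C4 has one bond to C (0), one bond to C (0), one bond to N (+1), one bond to I (+1).
Oxidation state = 0 + 0 + 1 + 1 = +2.

+2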